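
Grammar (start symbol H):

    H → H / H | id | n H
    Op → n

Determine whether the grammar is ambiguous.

Witness: n id / id

Derivation 1: H ⇒ H / H ⇒ n H / H ⇒ n id / H ⇒ n id / id
Derivation 2: H ⇒ n H ⇒ n H / H ⇒ n id / H ⇒ n id / id

Two distinct leftmost derivations for the same string.

Ambiguous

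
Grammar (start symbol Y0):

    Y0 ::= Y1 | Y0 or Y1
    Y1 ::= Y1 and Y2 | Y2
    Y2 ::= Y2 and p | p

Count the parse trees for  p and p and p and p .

Parse trees for p and p and p and p:
  [Y0 [Y1 [Y1 [Y2 p]] and [Y2 [Y2 [Y2 p] and p] and p]]]
  [Y0 [Y1 [Y1 [Y1 [Y2 p]] and [Y2 p]] and [Y2 [Y2 p] and p]]]
  [Y0 [Y1 [Y1 [Y2 [Y2 p] and p]] and [Y2 [Y2 p] and p]]]
  [Y0 [Y1 [Y1 [Y1 [Y2 p]] and [Y2 [Y2 p] and p]] and [Y2 p]]]
  [Y0 [Y1 [Y1 [Y1 [Y1 [Y2 p]] and [Y2 p]] and [Y2 p]] and [Y2 p]]]
  [Y0 [Y1 [Y1 [Y1 [Y2 [Y2 p] and p]] and [Y2 p]] and [Y2 p]]]
  [Y0 [Y1 [Y1 [Y2 [Y2 [Y2 p] and p] and p]] and [Y2 p]]]
  [Y0 [Y1 [Y2 [Y2 [Y2 [Y2 p] and p] and p] and p]]]

8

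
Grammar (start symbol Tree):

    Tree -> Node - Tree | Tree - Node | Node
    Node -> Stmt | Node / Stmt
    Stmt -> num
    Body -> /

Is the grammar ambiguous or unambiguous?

Witness: num - num

Derivation 1: Tree ⇒ Node - Tree ⇒ Stmt - Tree ⇒ num - Tree ⇒ num - Node ⇒ num - Stmt ⇒ num - num
Derivation 2: Tree ⇒ Tree - Node ⇒ Node - Node ⇒ Stmt - Node ⇒ num - Node ⇒ num - Stmt ⇒ num - num

Two distinct leftmost derivations for the same string.

Ambiguous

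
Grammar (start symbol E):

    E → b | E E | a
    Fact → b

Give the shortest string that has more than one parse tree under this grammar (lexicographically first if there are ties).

length 1: no string has ≥2 trees
length 2: no string has ≥2 trees
length 3: a a a has 2 parse trees

Two derivations of a a a:
  E ⇒ E E ⇒ E E E ⇒ a E E ⇒ a a E ⇒ a a a
  E ⇒ E E ⇒ a E ⇒ a E E ⇒ a a E ⇒ a a a

a a a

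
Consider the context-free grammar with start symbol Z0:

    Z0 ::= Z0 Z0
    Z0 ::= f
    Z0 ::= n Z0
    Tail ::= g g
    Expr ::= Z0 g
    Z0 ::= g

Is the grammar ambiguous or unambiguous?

Ambiguous

Witness: f f f

Derivation 1: Z0 ⇒ Z0 Z0 ⇒ Z0 Z0 Z0 ⇒ f Z0 Z0 ⇒ f f Z0 ⇒ f f f
Derivation 2: Z0 ⇒ Z0 Z0 ⇒ f Z0 ⇒ f Z0 Z0 ⇒ f f Z0 ⇒ f f f

Two distinct leftmost derivations for the same string.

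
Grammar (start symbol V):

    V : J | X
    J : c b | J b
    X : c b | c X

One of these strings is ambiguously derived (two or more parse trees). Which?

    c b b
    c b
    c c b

c b b: 1 tree
c b: 2 trees
c c b: 1 tree

c b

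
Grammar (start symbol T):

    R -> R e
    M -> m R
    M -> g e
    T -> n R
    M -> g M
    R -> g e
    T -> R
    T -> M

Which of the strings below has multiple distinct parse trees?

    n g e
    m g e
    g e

g e

n g e: 1 tree
m g e: 1 tree
g e: 2 trees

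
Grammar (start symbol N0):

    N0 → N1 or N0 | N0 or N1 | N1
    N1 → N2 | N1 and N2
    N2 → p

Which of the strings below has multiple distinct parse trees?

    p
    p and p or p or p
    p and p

p: 1 tree
p and p or p or p: 4 trees
p and p: 1 tree

p and p or p or p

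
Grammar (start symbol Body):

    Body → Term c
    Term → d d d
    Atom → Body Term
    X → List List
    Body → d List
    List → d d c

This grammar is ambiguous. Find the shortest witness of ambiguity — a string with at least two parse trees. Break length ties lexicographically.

length 4: d d d c has 2 parse trees

Two derivations of d d d c:
  Body ⇒ Term c ⇒ d d d c
  Body ⇒ d List ⇒ d d d c

d d d c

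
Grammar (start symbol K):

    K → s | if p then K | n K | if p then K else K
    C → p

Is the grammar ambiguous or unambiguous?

Witness: if p then if p then s else s

Derivation 1: K ⇒ if p then K ⇒ if p then if p then K else K ⇒ if p then if p then s else K ⇒ if p then if p then s else s
Derivation 2: K ⇒ if p then K else K ⇒ if p then if p then K else K ⇒ if p then if p then s else K ⇒ if p then if p then s else s

Two distinct leftmost derivations for the same string.

Ambiguous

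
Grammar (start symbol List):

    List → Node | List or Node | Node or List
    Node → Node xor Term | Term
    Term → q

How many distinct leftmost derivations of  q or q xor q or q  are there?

Parse trees for q or q xor q or q:
  [List [List [List [Node [Term q]]] or [Node [Node [Term q]] xor [Term q]]] or [Node [Term q]]]
  [List [List [Node [Term q]] or [List [Node [Node [Term q]] xor [Term q]]]] or [Node [Term q]]]
  [List [Node [Term q]] or [List [List [Node [Node [Term q]] xor [Term q]]] or [Node [Term q]]]]
  [List [Node [Term q]] or [List [Node [Node [Term q]] xor [Term q]] or [List [Node [Term q]]]]]

4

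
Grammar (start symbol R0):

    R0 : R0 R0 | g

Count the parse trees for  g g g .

Parse trees for g g g:
  [R0 [R0 g] [R0 [R0 g] [R0 g]]]
  [R0 [R0 [R0 g] [R0 g]] [R0 g]]

2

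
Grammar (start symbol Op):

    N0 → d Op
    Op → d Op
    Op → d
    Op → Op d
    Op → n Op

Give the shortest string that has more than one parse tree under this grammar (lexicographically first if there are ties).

d d

length 1: no string has ≥2 trees
length 2: d d has 2 parse trees

Two derivations of d d:
  Op ⇒ d Op ⇒ d d
  Op ⇒ Op d ⇒ d d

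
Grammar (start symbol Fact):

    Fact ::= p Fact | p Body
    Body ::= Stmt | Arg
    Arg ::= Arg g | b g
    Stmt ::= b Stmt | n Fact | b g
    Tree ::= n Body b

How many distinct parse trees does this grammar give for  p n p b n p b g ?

2

Parse trees for p n p b n p b g:
  [Fact p [Body [Stmt n [Fact p [Body [Stmt b [Stmt n [Fact p [Body [Stmt b g]]]]]]]]]]
  [Fact p [Body [Stmt n [Fact p [Body [Stmt b [Stmt n [Fact p [Body [Arg b g]]]]]]]]]]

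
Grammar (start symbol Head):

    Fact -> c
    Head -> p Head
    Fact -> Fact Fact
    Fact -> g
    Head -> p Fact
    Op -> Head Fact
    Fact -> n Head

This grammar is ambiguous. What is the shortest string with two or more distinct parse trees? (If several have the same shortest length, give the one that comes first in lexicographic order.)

p c c c

length 2: no string has ≥2 trees
length 3: no string has ≥2 trees
length 4: p c c c has 2 parse trees

Two derivations of p c c c:
  Head ⇒ p Fact ⇒ p Fact Fact ⇒ p c Fact ⇒ p c Fact Fact ⇒ p c c Fact ⇒ p c c c
  Head ⇒ p Fact ⇒ p Fact Fact ⇒ p Fact Fact Fact ⇒ p c Fact Fact ⇒ p c c Fact ⇒ p c c c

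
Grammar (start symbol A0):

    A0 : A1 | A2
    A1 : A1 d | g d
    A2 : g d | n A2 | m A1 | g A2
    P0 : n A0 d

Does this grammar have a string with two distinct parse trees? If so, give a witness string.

Ambiguous

Witness: g d

Derivation 1: A0 ⇒ A1 ⇒ g d
Derivation 2: A0 ⇒ A2 ⇒ g d

Two distinct leftmost derivations for the same string.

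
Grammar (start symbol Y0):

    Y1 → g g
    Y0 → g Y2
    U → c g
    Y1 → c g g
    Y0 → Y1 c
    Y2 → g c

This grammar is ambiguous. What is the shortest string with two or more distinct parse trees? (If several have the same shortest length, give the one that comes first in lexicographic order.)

g g c

length 3: g g c has 2 parse trees

Two derivations of g g c:
  Y0 ⇒ g Y2 ⇒ g g c
  Y0 ⇒ Y1 c ⇒ g g c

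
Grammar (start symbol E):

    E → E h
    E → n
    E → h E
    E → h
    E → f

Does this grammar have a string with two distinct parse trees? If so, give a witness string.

Ambiguous

Witness: h h

Derivation 1: E ⇒ E h ⇒ h h
Derivation 2: E ⇒ h E ⇒ h h

Two distinct leftmost derivations for the same string.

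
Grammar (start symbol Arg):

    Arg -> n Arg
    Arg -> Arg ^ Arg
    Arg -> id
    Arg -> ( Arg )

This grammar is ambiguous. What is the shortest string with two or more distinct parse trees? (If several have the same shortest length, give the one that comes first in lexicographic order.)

length 1: no string has ≥2 trees
length 2: no string has ≥2 trees
length 3: no string has ≥2 trees
length 4: n id ^ id has 2 parse trees

Two derivations of n id ^ id:
  Arg ⇒ n Arg ⇒ n Arg ^ Arg ⇒ n id ^ Arg ⇒ n id ^ id
  Arg ⇒ Arg ^ Arg ⇒ n Arg ^ Arg ⇒ n id ^ Arg ⇒ n id ^ id

n id ^ id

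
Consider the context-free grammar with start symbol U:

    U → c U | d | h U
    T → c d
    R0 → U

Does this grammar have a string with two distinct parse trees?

(T, R0 are unreachable from U, so their rules don't affect L(U).) Restricted to the reachable nonterminals, every rule has the form A → t or A → t B, and no two rules for the same A share a first terminal. The grammar encodes a DFA — one run per string.

Unambiguous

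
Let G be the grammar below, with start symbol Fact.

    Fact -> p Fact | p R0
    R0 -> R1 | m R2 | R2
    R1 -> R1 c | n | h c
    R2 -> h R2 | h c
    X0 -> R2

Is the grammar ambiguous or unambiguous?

Ambiguous

Witness: p h c

Derivation 1: Fact ⇒ p R0 ⇒ p R1 ⇒ p h c
Derivation 2: Fact ⇒ p R0 ⇒ p R2 ⇒ p h c

Two distinct leftmost derivations for the same string.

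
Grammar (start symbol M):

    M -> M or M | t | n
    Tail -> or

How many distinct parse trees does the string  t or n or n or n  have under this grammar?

5

Parse trees for t or n or n or n:
  [M [M t] or [M [M n] or [M [M n] or [M n]]]]
  [M [M t] or [M [M [M n] or [M n]] or [M n]]]
  [M [M [M t] or [M n]] or [M [M n] or [M n]]]
  [M [M [M t] or [M [M n] or [M n]]] or [M n]]
  [M [M [M [M t] or [M n]] or [M n]] or [M n]]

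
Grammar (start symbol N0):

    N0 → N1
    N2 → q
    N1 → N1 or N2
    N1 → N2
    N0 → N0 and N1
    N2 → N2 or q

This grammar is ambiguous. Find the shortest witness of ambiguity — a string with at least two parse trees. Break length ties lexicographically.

length 1: no string has ≥2 trees
length 3: q or q has 2 parse trees

Two derivations of q or q:
  N0 ⇒ N1 ⇒ N1 or N2 ⇒ N2 or N2 ⇒ q or N2 ⇒ q or q
  N0 ⇒ N1 ⇒ N2 ⇒ N2 or q ⇒ q or q

q or q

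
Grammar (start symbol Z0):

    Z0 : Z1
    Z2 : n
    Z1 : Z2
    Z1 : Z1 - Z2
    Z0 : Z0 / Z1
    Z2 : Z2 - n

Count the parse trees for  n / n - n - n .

Parse trees for n / n - n - n:
  [Z0 [Z0 [Z1 [Z2 n]]] / [Z1 [Z2 [Z2 [Z2 n] - n] - n]]]
  [Z0 [Z0 [Z1 [Z2 n]]] / [Z1 [Z1 [Z2 n]] - [Z2 [Z2 n] - n]]]
  [Z0 [Z0 [Z1 [Z2 n]]] / [Z1 [Z1 [Z2 [Z2 n] - n]] - [Z2 n]]]
  [Z0 [Z0 [Z1 [Z2 n]]] / [Z1 [Z1 [Z1 [Z2 n]] - [Z2 n]] - [Z2 n]]]

4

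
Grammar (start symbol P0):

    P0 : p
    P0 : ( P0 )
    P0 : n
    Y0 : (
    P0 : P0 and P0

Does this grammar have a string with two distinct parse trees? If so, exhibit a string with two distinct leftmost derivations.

Ambiguous

Witness: n and n and n

Derivation 1: P0 ⇒ P0 and P0 ⇒ n and P0 ⇒ n and P0 and P0 ⇒ n and n and P0 ⇒ n and n and n
Derivation 2: P0 ⇒ P0 and P0 ⇒ P0 and P0 and P0 ⇒ n and P0 and P0 ⇒ n and n and P0 ⇒ n and n and n

Two distinct leftmost derivations for the same string.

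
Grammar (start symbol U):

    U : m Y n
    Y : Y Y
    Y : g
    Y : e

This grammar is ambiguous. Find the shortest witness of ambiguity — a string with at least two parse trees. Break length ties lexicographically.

length 3: no string has ≥2 trees
length 4: no string has ≥2 trees
length 5: m e e e n has 2 parse trees

Two derivations of m e e e n:
  U ⇒ m Y n ⇒ m Y Y n ⇒ m Y Y Y n ⇒ m e Y Y n ⇒ m e e Y n ⇒ m e e e n
  U ⇒ m Y n ⇒ m Y Y n ⇒ m e Y n ⇒ m e Y Y n ⇒ m e e Y n ⇒ m e e e n

m e e e n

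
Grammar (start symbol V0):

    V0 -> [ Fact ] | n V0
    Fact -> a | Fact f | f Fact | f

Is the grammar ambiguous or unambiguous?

Ambiguous

Witness: [ f f ]

Derivation 1: V0 ⇒ [ Fact ] ⇒ [ Fact f ] ⇒ [ f f ]
Derivation 2: V0 ⇒ [ Fact ] ⇒ [ f Fact ] ⇒ [ f f ]

Two distinct leftmost derivations for the same string.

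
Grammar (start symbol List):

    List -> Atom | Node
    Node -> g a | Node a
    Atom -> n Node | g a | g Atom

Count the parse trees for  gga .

Parse trees for gga:
  [List [Atom g [Atom g a]]]

1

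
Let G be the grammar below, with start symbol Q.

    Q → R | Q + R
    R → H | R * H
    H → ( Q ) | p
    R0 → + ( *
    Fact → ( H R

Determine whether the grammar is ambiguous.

(R0, Fact are unreachable from Q, so their rules don't affect L(Q).) This is a standard precedence ladder (Q over R over H), with each level left-recursive on its own operator ('+' at Q, '*' at R). That structure is LR(1), hence unambiguous.

Unambiguous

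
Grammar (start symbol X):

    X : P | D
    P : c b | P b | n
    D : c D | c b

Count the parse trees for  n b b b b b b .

1

Parse trees for n b b b b b b:
  [X [P [P [P [P [P [P [P n] b] b] b] b] b] b]]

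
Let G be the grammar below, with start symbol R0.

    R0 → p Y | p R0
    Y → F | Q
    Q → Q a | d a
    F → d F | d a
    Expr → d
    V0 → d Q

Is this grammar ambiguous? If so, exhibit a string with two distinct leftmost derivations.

Ambiguous

Witness: p d a

Derivation 1: R0 ⇒ p Y ⇒ p F ⇒ p d a
Derivation 2: R0 ⇒ p Y ⇒ p Q ⇒ p d a

Two distinct leftmost derivations for the same string.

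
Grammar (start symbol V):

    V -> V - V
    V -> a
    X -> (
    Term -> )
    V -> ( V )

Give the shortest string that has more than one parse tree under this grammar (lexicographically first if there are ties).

a - a - a

length 1: no string has ≥2 trees
length 3: no string has ≥2 trees
length 5: a - a - a has 2 parse trees

Two derivations of a - a - a:
  V ⇒ V - V ⇒ V - V - V ⇒ a - V - V ⇒ a - a - V ⇒ a - a - a
  V ⇒ V - V ⇒ a - V ⇒ a - V - V ⇒ a - a - V ⇒ a - a - a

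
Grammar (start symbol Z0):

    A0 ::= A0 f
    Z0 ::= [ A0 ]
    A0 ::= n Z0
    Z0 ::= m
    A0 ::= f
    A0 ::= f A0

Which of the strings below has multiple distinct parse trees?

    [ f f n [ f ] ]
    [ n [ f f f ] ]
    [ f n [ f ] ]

[ f f n [ f ] ]: 1 tree
[ n [ f f f ] ]: 4 trees
[ f n [ f ] ]: 1 tree

[ n [ f f f ] ]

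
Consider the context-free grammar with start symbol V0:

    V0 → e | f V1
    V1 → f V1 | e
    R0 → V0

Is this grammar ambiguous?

Unambiguous

(R0 is unreachable from V0, so its rules don't affect L(V0).) Each reachable nonterminal has at most one production per leading terminal, and all productions are right-linear; the derivation is determined token-by-token.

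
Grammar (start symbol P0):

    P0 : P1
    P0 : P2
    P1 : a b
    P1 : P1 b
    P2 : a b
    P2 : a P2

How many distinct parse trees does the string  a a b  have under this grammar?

Parse trees for a a b:
  [P0 [P2 a [P2 a b]]]

1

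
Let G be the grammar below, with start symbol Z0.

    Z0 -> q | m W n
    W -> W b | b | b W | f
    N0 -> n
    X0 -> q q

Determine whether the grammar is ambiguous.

Ambiguous

Witness: m b b n

Derivation 1: Z0 ⇒ m W n ⇒ m W b n ⇒ m b b n
Derivation 2: Z0 ⇒ m W n ⇒ m b W n ⇒ m b b n

Two distinct leftmost derivations for the same string.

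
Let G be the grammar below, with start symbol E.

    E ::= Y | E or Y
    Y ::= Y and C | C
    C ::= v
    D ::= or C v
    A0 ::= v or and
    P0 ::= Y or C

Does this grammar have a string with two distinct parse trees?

Only E, Y, C are reachable from E; ignoring the rest: E → E or Y | Y  ;  Y → Y and C | C  — a left-associative chain with C at the bottom. Each string factors uniquely by precedence.

Unambiguous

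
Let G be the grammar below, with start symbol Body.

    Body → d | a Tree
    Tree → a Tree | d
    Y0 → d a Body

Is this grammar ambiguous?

Unambiguous

(Y0 is unreachable from Body, so its rules don't affect L(Body).) Restricted to the reachable nonterminals, every rule has the form A → t or A → t B, and no two rules for the same A share a first terminal. The grammar encodes a DFA — one run per string.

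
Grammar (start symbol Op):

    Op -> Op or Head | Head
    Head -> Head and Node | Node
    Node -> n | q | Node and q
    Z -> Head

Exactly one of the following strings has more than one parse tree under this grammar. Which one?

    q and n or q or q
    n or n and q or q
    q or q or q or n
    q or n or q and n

n or n and q or q

q and n or q or q: 1 tree
n or n and q or q: 2 trees
q or q or q or n: 1 tree
q or n or q and n: 1 tree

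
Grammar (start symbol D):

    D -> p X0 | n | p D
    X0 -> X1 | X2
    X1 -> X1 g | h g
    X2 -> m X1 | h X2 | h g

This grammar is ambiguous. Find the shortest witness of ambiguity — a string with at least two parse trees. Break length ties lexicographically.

p h g

length 1: no string has ≥2 trees
length 2: no string has ≥2 trees
length 3: p h g has 2 parse trees

Two derivations of p h g:
  D ⇒ p X0 ⇒ p X1 ⇒ p h g
  D ⇒ p X0 ⇒ p X2 ⇒ p h g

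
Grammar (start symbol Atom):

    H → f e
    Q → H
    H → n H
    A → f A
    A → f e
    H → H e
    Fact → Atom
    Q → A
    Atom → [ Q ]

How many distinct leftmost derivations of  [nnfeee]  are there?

6

Parse trees for [nnfeee]:
  [Atom [ [Q [H n [H n [H [H [H f e] e] e]]]] ]]
  [Atom [ [Q [H n [H [H n [H [H f e] e]] e]]] ]]
  [Atom [ [Q [H n [H [H [H n [H f e]] e] e]]] ]]
  [Atom [ [Q [H [H n [H n [H [H f e] e]]] e]] ]]
  [Atom [ [Q [H [H n [H [H n [H f e]] e]] e]] ]]
  [Atom [ [Q [H [H [H n [H n [H f e]]] e] e]] ]]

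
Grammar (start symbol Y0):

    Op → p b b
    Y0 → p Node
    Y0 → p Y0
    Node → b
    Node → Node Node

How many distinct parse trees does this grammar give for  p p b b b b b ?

Parse trees for p p b b b b b (showing first 6 of 14):
  [Y0 p [Y0 p [Node [Node b] [Node [Node b] [Node [Node b] [Node [Node b] [Node b]]]]]]]
  [Y0 p [Y0 p [Node [Node b] [Node [Node b] [Node [Node [Node b] [Node b]] [Node b]]]]]]
  [Y0 p [Y0 p [Node [Node b] [Node [Node [Node b] [Node b]] [Node [Node b] [Node b]]]]]]
  [Y0 p [Y0 p [Node [Node b] [Node [Node [Node b] [Node [Node b] [Node b]]] [Node b]]]]]
  [Y0 p [Y0 p [Node [Node b] [Node [Node [Node [Node b] [Node b]] [Node b]] [Node b]]]]]
  [Y0 p [Y0 p [Node [Node [Node b] [Node b]] [Node [Node b] [Node [Node b] [Node b]]]]]]

14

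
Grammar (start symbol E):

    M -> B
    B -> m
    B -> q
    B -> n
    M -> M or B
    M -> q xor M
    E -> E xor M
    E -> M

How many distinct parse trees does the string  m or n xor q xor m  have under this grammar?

Parse trees for m or n xor q xor m:
  [E [E [M [M [B m]] or [B n]]] xor [M q xor [M [B m]]]]
  [E [E [E [M [M [B m]] or [B n]]] xor [M [B q]]] xor [M [B m]]]

2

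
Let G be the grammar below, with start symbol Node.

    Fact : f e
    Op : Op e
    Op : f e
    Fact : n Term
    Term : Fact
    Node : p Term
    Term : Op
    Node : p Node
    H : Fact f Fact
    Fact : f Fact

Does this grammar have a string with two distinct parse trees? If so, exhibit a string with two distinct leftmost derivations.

Witness: p f e

Derivation 1: Node ⇒ p Term ⇒ p Fact ⇒ p f e
Derivation 2: Node ⇒ p Term ⇒ p Op ⇒ p f e

Two distinct leftmost derivations for the same string.

Ambiguous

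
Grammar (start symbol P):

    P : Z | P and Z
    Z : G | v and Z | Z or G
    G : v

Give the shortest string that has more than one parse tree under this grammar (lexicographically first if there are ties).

v and v

length 1: no string has ≥2 trees
length 3: v and v has 2 parse trees

Two derivations of v and v:
  P ⇒ Z ⇒ v and Z ⇒ v and G ⇒ v and v
  P ⇒ P and Z ⇒ Z and Z ⇒ G and Z ⇒ v and Z ⇒ v and G ⇒ v and v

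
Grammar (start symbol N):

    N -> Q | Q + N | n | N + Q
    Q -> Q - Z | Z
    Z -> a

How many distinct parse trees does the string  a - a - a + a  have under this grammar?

Parse trees for a - a - a + a:
  [N [Q [Q [Q [Z a]] - [Z a]] - [Z a]] + [N [Q [Z a]]]]
  [N [N [Q [Q [Q [Z a]] - [Z a]] - [Z a]]] + [Q [Z a]]]

2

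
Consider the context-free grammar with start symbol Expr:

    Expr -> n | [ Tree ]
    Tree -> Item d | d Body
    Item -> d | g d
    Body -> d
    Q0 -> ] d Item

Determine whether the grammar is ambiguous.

Witness: [ d d ]

Derivation 1: Expr ⇒ [ Tree ] ⇒ [ Item d ] ⇒ [ d d ]
Derivation 2: Expr ⇒ [ Tree ] ⇒ [ d Body ] ⇒ [ d d ]

Two distinct leftmost derivations for the same string.

Ambiguous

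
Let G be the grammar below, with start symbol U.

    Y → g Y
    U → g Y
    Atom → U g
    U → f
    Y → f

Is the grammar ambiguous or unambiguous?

Unambiguous

(Atom is unreachable from U, so its rules don't affect L(U).) The reachable rules are right-linear with at most one rule per (nonterminal, next-terminal) pair. Each input token forces the next rule, so parsing is deterministic.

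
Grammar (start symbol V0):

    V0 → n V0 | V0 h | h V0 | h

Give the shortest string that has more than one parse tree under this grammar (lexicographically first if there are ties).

length 1: no string has ≥2 trees
length 2: h h has 2 parse trees

Two derivations of h h:
  V0 ⇒ V0 h ⇒ h h
  V0 ⇒ h V0 ⇒ h h

h h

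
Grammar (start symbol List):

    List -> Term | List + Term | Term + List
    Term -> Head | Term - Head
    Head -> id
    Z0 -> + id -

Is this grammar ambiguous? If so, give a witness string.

Ambiguous

Witness: id + id

Derivation 1: List ⇒ List + Term ⇒ Term + Term ⇒ Head + Term ⇒ id + Term ⇒ id + Head ⇒ id + id
Derivation 2: List ⇒ Term + List ⇒ Head + List ⇒ id + List ⇒ id + Term ⇒ id + Head ⇒ id + id

Two distinct leftmost derivations for the same string.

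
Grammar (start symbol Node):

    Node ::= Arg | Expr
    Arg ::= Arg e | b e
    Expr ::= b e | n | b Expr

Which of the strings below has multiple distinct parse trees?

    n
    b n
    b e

n: 1 tree
b n: 1 tree
b e: 2 trees

b e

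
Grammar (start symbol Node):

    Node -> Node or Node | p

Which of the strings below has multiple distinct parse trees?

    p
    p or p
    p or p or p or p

p: 1 tree
p or p: 1 tree
p or p or p or p: 5 trees

p or p or p or p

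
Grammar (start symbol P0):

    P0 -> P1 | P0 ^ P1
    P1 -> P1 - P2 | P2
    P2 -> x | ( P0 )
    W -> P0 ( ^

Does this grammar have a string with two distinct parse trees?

(W is unreachable from P0, so its rules don't affect L(P0).) P0 → P0 ^ P1 | P1  ;  P1 → P1 - P2 | P2  — a left-associative chain with P2 at the bottom. Each string factors uniquely by precedence.

Unambiguous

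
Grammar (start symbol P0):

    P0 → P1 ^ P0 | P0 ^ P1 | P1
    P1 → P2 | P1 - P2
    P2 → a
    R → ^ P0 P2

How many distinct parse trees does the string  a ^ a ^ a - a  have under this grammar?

Parse trees for a ^ a ^ a - a:
  [P0 [P1 [P2 a]] ^ [P0 [P1 [P2 a]] ^ [P0 [P1 [P1 [P2 a]] - [P2 a]]]]]
  [P0 [P1 [P2 a]] ^ [P0 [P0 [P1 [P2 a]]] ^ [P1 [P1 [P2 a]] - [P2 a]]]]
  [P0 [P0 [P1 [P2 a]] ^ [P0 [P1 [P2 a]]]] ^ [P1 [P1 [P2 a]] - [P2 a]]]
  [P0 [P0 [P0 [P1 [P2 a]]] ^ [P1 [P2 a]]] ^ [P1 [P1 [P2 a]] - [P2 a]]]

4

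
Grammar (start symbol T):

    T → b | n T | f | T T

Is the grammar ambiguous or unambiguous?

Witness: b b b

Derivation 1: T ⇒ T T ⇒ b T ⇒ b T T ⇒ b b T ⇒ b b b
Derivation 2: T ⇒ T T ⇒ T T T ⇒ b T T ⇒ b b T ⇒ b b b

Two distinct leftmost derivations for the same string.

Ambiguous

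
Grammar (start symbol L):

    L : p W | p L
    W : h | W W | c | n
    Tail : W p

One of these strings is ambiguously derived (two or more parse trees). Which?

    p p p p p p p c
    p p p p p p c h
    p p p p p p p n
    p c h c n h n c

p c h c n h n c

p p p p p p p c: 1 tree
p p p p p p c h: 1 tree
p p p p p p p n: 1 tree
p c h c n h n c: 132 trees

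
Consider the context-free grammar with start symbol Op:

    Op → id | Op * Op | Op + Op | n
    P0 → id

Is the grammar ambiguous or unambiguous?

Witness: id * id * id

Derivation 1: Op ⇒ Op * Op ⇒ id * Op ⇒ id * Op * Op ⇒ id * id * Op ⇒ id * id * id
Derivation 2: Op ⇒ Op * Op ⇒ Op * Op * Op ⇒ id * Op * Op ⇒ id * id * Op ⇒ id * id * id

Two distinct leftmost derivations for the same string.

Ambiguous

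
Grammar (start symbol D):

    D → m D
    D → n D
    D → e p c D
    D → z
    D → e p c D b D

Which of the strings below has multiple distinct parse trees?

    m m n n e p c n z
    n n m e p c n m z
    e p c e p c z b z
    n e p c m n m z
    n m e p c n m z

m m n n e p c n z: 1 tree
n n m e p c n m z: 1 tree
e p c e p c z b z: 2 trees
n e p c m n m z: 1 tree
n m e p c n m z: 1 tree

e p c e p c z b z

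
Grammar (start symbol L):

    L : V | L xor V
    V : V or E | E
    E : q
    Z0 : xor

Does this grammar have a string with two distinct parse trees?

Only L, V, E are reachable from L; ignoring the rest: L → L xor V | V  ;  V → V or E | E  — a left-associative chain with E at the bottom. Each string factors uniquely by precedence.

Unambiguous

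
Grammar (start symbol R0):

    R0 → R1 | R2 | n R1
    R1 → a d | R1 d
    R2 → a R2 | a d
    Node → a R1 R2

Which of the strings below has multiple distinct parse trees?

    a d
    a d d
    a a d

a d

a d: 2 trees
a d d: 1 tree
a a d: 1 tree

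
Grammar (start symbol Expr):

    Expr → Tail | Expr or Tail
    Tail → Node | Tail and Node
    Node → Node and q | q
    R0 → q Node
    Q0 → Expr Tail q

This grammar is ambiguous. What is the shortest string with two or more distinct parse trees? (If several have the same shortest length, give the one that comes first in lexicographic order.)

length 1: no string has ≥2 trees
length 3: q and q has 2 parse trees

Two derivations of q and q:
  Expr ⇒ Tail ⇒ Node ⇒ Node and q ⇒ q and q
  Expr ⇒ Tail ⇒ Tail and Node ⇒ Node and Node ⇒ q and Node ⇒ q and q

q and q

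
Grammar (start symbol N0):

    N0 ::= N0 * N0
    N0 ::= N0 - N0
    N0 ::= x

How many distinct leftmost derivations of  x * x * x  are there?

Parse trees for x * x * x:
  [N0 [N0 x] * [N0 [N0 x] * [N0 x]]]
  [N0 [N0 [N0 x] * [N0 x]] * [N0 x]]

2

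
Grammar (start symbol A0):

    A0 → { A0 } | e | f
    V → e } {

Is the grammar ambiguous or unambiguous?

Unambiguous

Only A0 is reachable from A0; ignoring the rest: Each string is a nest of matched brackets around a single atom. An opening bracket forces the recursive rule; an atom forces the base rule.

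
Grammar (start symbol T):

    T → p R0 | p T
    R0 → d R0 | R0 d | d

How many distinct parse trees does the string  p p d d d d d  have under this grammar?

16

Parse trees for p p d d d d d (showing first 6 of 16):
  [T p [T p [R0 d [R0 d [R0 d [R0 d [R0 d]]]]]]]
  [T p [T p [R0 d [R0 d [R0 d [R0 [R0 d] d]]]]]]
  [T p [T p [R0 d [R0 d [R0 [R0 d [R0 d]] d]]]]]
  [T p [T p [R0 d [R0 d [R0 [R0 [R0 d] d] d]]]]]
  [T p [T p [R0 d [R0 [R0 d [R0 d [R0 d]]] d]]]]
  [T p [T p [R0 d [R0 [R0 d [R0 [R0 d] d]] d]]]]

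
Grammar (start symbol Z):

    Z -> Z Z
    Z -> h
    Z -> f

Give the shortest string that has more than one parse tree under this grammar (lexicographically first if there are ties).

length 1: no string has ≥2 trees
length 2: no string has ≥2 trees
length 3: f f f has 2 parse trees

Two derivations of f f f:
  Z ⇒ Z Z ⇒ Z Z Z ⇒ f Z Z ⇒ f f Z ⇒ f f f
  Z ⇒ Z Z ⇒ f Z ⇒ f Z Z ⇒ f f Z ⇒ f f f

f f f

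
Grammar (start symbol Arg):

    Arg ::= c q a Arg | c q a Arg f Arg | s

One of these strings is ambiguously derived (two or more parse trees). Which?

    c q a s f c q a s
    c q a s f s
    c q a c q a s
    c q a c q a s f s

c q a s f c q a s: 1 tree
c q a s f s: 1 tree
c q a c q a s: 1 tree
c q a c q a s f s: 2 trees

c q a c q a s f s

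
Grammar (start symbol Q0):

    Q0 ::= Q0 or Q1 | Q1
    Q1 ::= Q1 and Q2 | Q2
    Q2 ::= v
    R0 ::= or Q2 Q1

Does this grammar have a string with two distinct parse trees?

Unambiguous

(R0 is unreachable from Q0, so its rules don't affect L(Q0).) This is a standard precedence ladder (Q0 over Q1 over Q2), with each level left-recursive on its own operator ('or' at Q0, 'and' at Q1). That structure is LR(1), hence unambiguous.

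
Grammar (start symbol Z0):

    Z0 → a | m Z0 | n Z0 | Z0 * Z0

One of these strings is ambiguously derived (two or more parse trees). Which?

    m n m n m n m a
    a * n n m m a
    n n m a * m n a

n n m a * m n a

m n m n m n m a: 1 tree
a * n n m m a: 1 tree
n n m a * m n a: 4 trees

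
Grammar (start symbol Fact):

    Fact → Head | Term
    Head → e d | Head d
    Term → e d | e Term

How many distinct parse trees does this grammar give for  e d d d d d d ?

Parse trees for e d d d d d d:
  [Fact [Head [Head [Head [Head [Head [Head e d] d] d] d] d] d]]

1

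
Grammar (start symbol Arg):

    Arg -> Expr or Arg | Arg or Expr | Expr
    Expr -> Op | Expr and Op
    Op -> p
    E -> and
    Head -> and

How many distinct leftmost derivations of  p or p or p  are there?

4

Parse trees for p or p or p:
  [Arg [Expr [Op p]] or [Arg [Expr [Op p]] or [Arg [Expr [Op p]]]]]
  [Arg [Expr [Op p]] or [Arg [Arg [Expr [Op p]]] or [Expr [Op p]]]]
  [Arg [Arg [Expr [Op p]] or [Arg [Expr [Op p]]]] or [Expr [Op p]]]
  [Arg [Arg [Arg [Expr [Op p]]] or [Expr [Op p]]] or [Expr [Op p]]]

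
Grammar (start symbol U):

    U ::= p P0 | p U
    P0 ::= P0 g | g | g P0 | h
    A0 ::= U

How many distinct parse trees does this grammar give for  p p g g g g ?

8

Parse trees for p p g g g g:
  [U p [U p [P0 [P0 [P0 [P0 g] g] g] g]]]
  [U p [U p [P0 [P0 [P0 g [P0 g]] g] g]]]
  [U p [U p [P0 [P0 g [P0 [P0 g] g]] g]]]
  [U p [U p [P0 [P0 g [P0 g [P0 g]]] g]]]
  [U p [U p [P0 g [P0 [P0 [P0 g] g] g]]]]
  [U p [U p [P0 g [P0 [P0 g [P0 g]] g]]]]
  [U p [U p [P0 g [P0 g [P0 [P0 g] g]]]]]
  [U p [U p [P0 g [P0 g [P0 g [P0 g]]]]]]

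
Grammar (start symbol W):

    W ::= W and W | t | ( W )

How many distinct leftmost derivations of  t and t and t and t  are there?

Parse trees for t and t and t and t:
  [W [W t] and [W [W t] and [W [W t] and [W t]]]]
  [W [W t] and [W [W [W t] and [W t]] and [W t]]]
  [W [W [W t] and [W t]] and [W [W t] and [W t]]]
  [W [W [W t] and [W [W t] and [W t]]] and [W t]]
  [W [W [W [W t] and [W t]] and [W t]] and [W t]]

5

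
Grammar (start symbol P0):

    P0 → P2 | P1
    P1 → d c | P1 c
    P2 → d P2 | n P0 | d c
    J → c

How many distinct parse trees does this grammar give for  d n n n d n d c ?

2

Parse trees for d n n n d n d c:
  [P0 [P2 d [P2 n [P0 [P2 n [P0 [P2 n [P0 [P2 d [P2 n [P0 [P2 d c]]]]]]]]]]]]
  [P0 [P2 d [P2 n [P0 [P2 n [P0 [P2 n [P0 [P2 d [P2 n [P0 [P1 d c]]]]]]]]]]]]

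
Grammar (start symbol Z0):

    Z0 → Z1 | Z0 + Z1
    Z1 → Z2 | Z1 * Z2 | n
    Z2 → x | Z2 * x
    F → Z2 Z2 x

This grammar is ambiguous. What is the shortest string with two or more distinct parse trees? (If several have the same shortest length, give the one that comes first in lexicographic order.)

length 1: no string has ≥2 trees
length 3: x * x has 2 parse trees

Two derivations of x * x:
  Z0 ⇒ Z1 ⇒ Z2 ⇒ Z2 * x ⇒ x * x
  Z0 ⇒ Z1 ⇒ Z1 * Z2 ⇒ Z2 * Z2 ⇒ x * Z2 ⇒ x * x

x * x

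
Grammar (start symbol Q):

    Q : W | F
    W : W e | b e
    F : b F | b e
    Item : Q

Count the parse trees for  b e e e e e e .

1

Parse trees for b e e e e e e:
  [Q [W [W [W [W [W [W b e] e] e] e] e] e]]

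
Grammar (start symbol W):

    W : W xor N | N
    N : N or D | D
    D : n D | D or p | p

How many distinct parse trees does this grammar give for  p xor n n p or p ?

Parse trees for p xor n n p or p:
  [W [W [N [D p]]] xor [N [N [D n [D n [D p]]]] or [D p]]]
  [W [W [N [D p]]] xor [N [D n [D n [D [D p] or p]]]]]
  [W [W [N [D p]]] xor [N [D n [D [D n [D p]] or p]]]]
  [W [W [N [D p]]] xor [N [D [D n [D n [D p]]] or p]]]

4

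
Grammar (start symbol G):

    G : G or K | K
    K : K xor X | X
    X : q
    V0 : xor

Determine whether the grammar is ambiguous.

Unambiguous

Only G, K, X are reachable from G; ignoring the rest: This is a standard precedence ladder (G over K over X), with each level left-recursive on its own operator ('or' at G, 'xor' at K). That structure is LR(1), hence unambiguous.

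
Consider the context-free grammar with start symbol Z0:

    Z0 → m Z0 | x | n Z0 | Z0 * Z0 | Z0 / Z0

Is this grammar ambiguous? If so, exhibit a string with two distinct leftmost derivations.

Witness: m x * x

Derivation 1: Z0 ⇒ m Z0 ⇒ m Z0 * Z0 ⇒ m x * Z0 ⇒ m x * x
Derivation 2: Z0 ⇒ Z0 * Z0 ⇒ m Z0 * Z0 ⇒ m x * Z0 ⇒ m x * x

Two distinct leftmost derivations for the same string.

Ambiguous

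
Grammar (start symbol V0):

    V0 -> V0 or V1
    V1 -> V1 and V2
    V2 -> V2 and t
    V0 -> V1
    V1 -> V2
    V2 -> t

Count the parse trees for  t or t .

Parse trees for t or t:
  [V0 [V0 [V1 [V2 t]]] or [V1 [V2 t]]]

1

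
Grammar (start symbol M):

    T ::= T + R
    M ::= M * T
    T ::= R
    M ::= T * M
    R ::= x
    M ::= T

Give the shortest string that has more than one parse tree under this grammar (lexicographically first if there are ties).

length 1: no string has ≥2 trees
length 3: x * x has 2 parse trees

Two derivations of x * x:
  M ⇒ M * T ⇒ T * T ⇒ R * T ⇒ x * T ⇒ x * R ⇒ x * x
  M ⇒ T * M ⇒ R * M ⇒ x * M ⇒ x * T ⇒ x * R ⇒ x * x

x * x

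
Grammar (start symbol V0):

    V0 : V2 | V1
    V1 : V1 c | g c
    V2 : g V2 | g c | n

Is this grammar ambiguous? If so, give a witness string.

Ambiguous

Witness: g c

Derivation 1: V0 ⇒ V2 ⇒ g c
Derivation 2: V0 ⇒ V1 ⇒ g c

Two distinct leftmost derivations for the same string.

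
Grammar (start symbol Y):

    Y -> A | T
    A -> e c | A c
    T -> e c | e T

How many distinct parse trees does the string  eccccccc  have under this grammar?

1

Parse trees for eccccccc:
  [Y [A [A [A [A [A [A [A e c] c] c] c] c] c] c]]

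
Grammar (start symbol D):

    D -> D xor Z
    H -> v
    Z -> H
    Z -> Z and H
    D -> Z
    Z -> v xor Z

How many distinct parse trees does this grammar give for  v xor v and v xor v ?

3

Parse trees for v xor v and v xor v:
  [D [D [D [Z [H v]]] xor [Z [Z [H v]] and [H v]]] xor [Z [H v]]]
  [D [D [Z [Z v xor [Z [H v]]] and [H v]]] xor [Z [H v]]]
  [D [D [Z v xor [Z [Z [H v]] and [H v]]]] xor [Z [H v]]]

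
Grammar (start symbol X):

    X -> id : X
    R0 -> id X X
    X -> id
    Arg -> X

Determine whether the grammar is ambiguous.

Unambiguous

(R0, Arg are unreachable from X, so their rules don't affect L(X).) Right-recursive list with a separator: after each atom, whether the separator follows determines the rule. One parse per string.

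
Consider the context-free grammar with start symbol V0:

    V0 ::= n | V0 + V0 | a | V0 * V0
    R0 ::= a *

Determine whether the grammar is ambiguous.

Witness: a * a * a

Derivation 1: V0 ⇒ V0 * V0 ⇒ a * V0 ⇒ a * V0 * V0 ⇒ a * a * V0 ⇒ a * a * a
Derivation 2: V0 ⇒ V0 * V0 ⇒ V0 * V0 * V0 ⇒ a * V0 * V0 ⇒ a * a * V0 ⇒ a * a * a

Two distinct leftmost derivations for the same string.

Ambiguous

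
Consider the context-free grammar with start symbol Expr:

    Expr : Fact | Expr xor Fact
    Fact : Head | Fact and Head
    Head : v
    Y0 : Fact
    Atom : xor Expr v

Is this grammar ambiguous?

Only Expr, Fact, Head are reachable from Expr; ignoring the rest: Expr → Expr xor Fact | Fact  ;  Fact → Fact and Head | Head  — a left-associative chain with Head at the bottom. Each string factors uniquely by precedence.

Unambiguous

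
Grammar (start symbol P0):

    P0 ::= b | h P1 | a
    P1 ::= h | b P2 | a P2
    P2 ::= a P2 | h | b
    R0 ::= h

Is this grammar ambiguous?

Unambiguous

(R0 is unreachable from P0, so its rules don't affect L(P0).) Restricted to the reachable nonterminals, every rule has the form A → t or A → t B, and no two rules for the same A share a first terminal. The grammar encodes a DFA — one run per string.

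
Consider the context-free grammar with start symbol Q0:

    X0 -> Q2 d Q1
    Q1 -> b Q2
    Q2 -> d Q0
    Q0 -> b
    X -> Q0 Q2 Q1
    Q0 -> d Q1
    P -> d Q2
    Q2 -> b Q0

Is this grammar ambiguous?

Unambiguous

(P, X0, X are unreachable from Q0, so their rules don't affect L(Q0).) The reachable rules are right-linear with at most one rule per (nonterminal, next-terminal) pair. Each input token forces the next rule, so parsing is deterministic.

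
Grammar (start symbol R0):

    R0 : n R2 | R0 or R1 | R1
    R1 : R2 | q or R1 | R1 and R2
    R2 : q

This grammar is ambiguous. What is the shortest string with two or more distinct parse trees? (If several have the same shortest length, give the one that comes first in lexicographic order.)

length 1: no string has ≥2 trees
length 2: no string has ≥2 trees
length 3: q or q has 2 parse trees

Two derivations of q or q:
  R0 ⇒ R0 or R1 ⇒ R1 or R1 ⇒ R2 or R1 ⇒ q or R1 ⇒ q or R2 ⇒ q or q
  R0 ⇒ R1 ⇒ q or R1 ⇒ q or R2 ⇒ q or q

q or q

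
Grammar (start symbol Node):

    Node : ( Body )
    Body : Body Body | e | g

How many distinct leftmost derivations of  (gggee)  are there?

14

Parse trees for (gggee) (showing first 6 of 14):
  [Node ( [Body [Body g] [Body [Body g] [Body [Body g] [Body [Body e] [Body e]]]]] )]
  [Node ( [Body [Body g] [Body [Body g] [Body [Body [Body g] [Body e]] [Body e]]]] )]
  [Node ( [Body [Body g] [Body [Body [Body g] [Body g]] [Body [Body e] [Body e]]]] )]
  [Node ( [Body [Body g] [Body [Body [Body g] [Body [Body g] [Body e]]] [Body e]]] )]
  [Node ( [Body [Body g] [Body [Body [Body [Body g] [Body g]] [Body e]] [Body e]]] )]
  [Node ( [Body [Body [Body g] [Body g]] [Body [Body g] [Body [Body e] [Body e]]]] )]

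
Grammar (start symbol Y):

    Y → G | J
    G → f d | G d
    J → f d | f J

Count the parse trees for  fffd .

1

Parse trees for fffd:
  [Y [J f [J f [J f d]]]]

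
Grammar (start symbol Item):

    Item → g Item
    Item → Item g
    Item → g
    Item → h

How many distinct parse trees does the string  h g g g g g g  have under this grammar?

Parse trees for h g g g g g g:
  [Item [Item [Item [Item [Item [Item [Item h] g] g] g] g] g] g]

1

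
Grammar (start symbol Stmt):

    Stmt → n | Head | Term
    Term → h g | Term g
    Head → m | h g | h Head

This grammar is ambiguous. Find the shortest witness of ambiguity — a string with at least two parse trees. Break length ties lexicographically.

length 1: no string has ≥2 trees
length 2: h g has 2 parse trees

Two derivations of h g:
  Stmt ⇒ Head ⇒ h g
  Stmt ⇒ Term ⇒ h g

h g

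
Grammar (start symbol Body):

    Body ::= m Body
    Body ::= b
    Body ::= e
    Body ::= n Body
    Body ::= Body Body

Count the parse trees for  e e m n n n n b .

2

Parse trees for e e m n n n n b:
  [Body [Body e] [Body [Body e] [Body m [Body n [Body n [Body n [Body n [Body b]]]]]]]]
  [Body [Body [Body e] [Body e]] [Body m [Body n [Body n [Body n [Body n [Body b]]]]]]]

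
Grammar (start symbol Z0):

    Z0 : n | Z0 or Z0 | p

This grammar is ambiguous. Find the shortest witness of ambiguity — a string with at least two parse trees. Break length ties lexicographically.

length 1: no string has ≥2 trees
length 3: no string has ≥2 trees
length 5: n or n or n has 2 parse trees

Two derivations of n or n or n:
  Z0 ⇒ Z0 or Z0 ⇒ n or Z0 ⇒ n or Z0 or Z0 ⇒ n or n or Z0 ⇒ n or n or n
  Z0 ⇒ Z0 or Z0 ⇒ Z0 or Z0 or Z0 ⇒ n or Z0 or Z0 ⇒ n or n or Z0 ⇒ n or n or n

n or n or n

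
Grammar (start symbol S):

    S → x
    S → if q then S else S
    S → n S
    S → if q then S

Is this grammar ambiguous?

Witness: if q then if q then x else x

Derivation 1: S ⇒ if q then S else S ⇒ if q then if q then S else S ⇒ if q then if q then x else S ⇒ if q then if q then x else x
Derivation 2: S ⇒ if q then S ⇒ if q then if q then S else S ⇒ if q then if q then x else S ⇒ if q then if q then x else x

Two distinct leftmost derivations for the same string.

Ambiguous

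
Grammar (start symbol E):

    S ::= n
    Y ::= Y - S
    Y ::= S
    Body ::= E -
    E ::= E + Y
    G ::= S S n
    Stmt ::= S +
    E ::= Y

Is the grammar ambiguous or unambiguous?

Only E, Y, S are reachable from E; ignoring the rest: This is a standard precedence ladder (E over Y over S), with each level left-recursive on its own operator ('+' at E, '-' at Y). That structure is LR(1), hence unambiguous.

Unambiguous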